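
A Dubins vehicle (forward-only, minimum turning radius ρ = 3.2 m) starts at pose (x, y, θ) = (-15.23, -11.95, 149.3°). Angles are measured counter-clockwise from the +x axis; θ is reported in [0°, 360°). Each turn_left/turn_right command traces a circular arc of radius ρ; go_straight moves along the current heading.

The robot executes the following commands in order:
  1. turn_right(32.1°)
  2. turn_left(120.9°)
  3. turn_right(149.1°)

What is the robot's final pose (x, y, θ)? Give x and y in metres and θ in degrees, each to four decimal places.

(-27.9215, -8.6860, 89.0000°)

set_pose: (x, y, θ) = (-15.2300, -11.9500, 149.3000°), ρ = 3.2
turn_right(32.1°): centre at ρ to the right, rotate −32.1° → (-16.4424, -10.6612, 117.2000°)
turn_left(120.9°): centre at ρ to the left, rotate +120.9° → (-22.0052, -10.4329, 238.1000°)
turn_right(149.1°): centre at ρ to the right, rotate −149.1° → (-27.9215, -8.6860, 89.0000°)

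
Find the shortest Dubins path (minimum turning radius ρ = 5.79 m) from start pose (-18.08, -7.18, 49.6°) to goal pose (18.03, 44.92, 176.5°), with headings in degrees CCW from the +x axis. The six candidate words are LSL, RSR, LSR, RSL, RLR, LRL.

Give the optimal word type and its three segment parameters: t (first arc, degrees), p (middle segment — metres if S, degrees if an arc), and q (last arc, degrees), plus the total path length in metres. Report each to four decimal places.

Let ψ = atan2(Δy, Δx) = atan2(52.10, 36.11) = 55.2745° be the start→goal bearing.
Normalize: d = |goal − start| / ρ = 63.390394/5.79 = 10.948255, α = (θ_start − ψ) mod 360° = 354.3255° = 6.184146 rad, β = (θ_goal − ψ) mod 360° = 121.2255° = 2.115783 rad.
Common terms: sin α = -0.098878, cos α = 0.995100, sin β = 0.855134, cos β = -0.518407, cos(α−β) = -0.600420, d² = 119.864280. Work in radians in the unit-radius frame; every candidate has L = ρ·(t + p + q).
LSL: p² = 2 + d² − 2cos(α−β) + 2d(sin α − sin β) = 102.175592; p = √p² = 10.108194; φ = atan2(cos β − cos α, d + sin α − sin β) = -0.150296 rad; t = (φ − α) mod 2π = 6.231929 rad, q = (β − φ) mod 2π = 2.266079 rad → L = 5.79·(6.231929 + 10.108194 + 2.266079) = 5.79·18.606202 = 107.729912 m
RSR: p² = 2 + d² − 2cos(α−β) + 2d(sin β − sin α) = 143.954648; p = √p² = 11.998110; φ = atan2(cos α − cos β, d − sin α + sin β) = 0.126482 rad; t = (α − φ) mod 2π = 6.057663 rad, q = (φ − β) mod 2π = 4.293884 rad → L = 5.79·(6.057663 + 11.998110 + 4.293884) = 5.79·22.349658 = 129.404520 m
LSR: p² = d² − 2 + 2cos(α−β) + 2d(sin α + sin β) = 133.222813; p = √p² = 11.542219; φ = atan2(−cos α − cos β, d + sin α + sin β) − atan2(−2, p) = 0.130869 rad; t = (φ − α) mod 2π = 0.229908 rad, q = (φ − β) mod 2π = 4.298271 rad → L = 5.79·(0.229908 + 11.542219 + 4.298271) = 5.79·16.070397 = 93.047601 m
RSL: p² = d² − 2 + 2cos(α−β) − 2d(sin α + sin β) = 100.104065; p = √p² = 10.005202; φ = atan2(cos α + cos β, d − sin α − sin β) − atan2(2, p) = -0.150558 rad; t = (α − φ) mod 2π = 0.051519 rad, q = (β − φ) mod 2π = 2.266342 rad → L = 5.79·(0.051519 + 10.005202 + 2.266342) = 5.79·12.323062 = 71.350531 m
RLR: c = (6 − d² + 2cos(α−β) + 2d(sin α − sin β))/8 = -16.994331, |c| > 1 → infeasible
LRL: c = (6 − d² + 2cos(α−β) − 2d(sin α − sin β))/8 = -11.771949, |c| > 1 → infeasible
Shortest: RSL with L = 71.350531 m ≈ 71.3505 m
Convert RSL to answer units (arcs ×180/π): t = 0.051519·180/π = 2.9518°, p = ρ·p = 5.79·10.005202 = 57.9301 m, q = 2.266342·180/π = 129.8518°, L = 71.3505 m.

RSL: t = 2.9518°, p = 57.9301 m, q = 129.8518°, L = 71.3505 m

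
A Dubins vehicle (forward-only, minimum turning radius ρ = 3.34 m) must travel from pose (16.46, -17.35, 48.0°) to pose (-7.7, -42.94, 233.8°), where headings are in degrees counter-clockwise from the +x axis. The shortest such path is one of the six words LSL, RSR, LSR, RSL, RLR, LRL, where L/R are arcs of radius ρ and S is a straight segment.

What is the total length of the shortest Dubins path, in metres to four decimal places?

Let ψ = atan2(Δy, Δx) = atan2(-25.59, -24.16) = -133.3536° be the start→goal bearing.
Normalize: d = |goal − start| / ρ = 35.193092/3.34 = 10.536854, α = (θ_start − ψ) mod 360° = 181.3536° = 3.165217 rad, β = (θ_goal − ψ) mod 360° = 7.1536° = 0.124853 rad.
Common terms: sin α = -0.023622, cos α = -0.999721, sin β = 0.124529, cos β = 0.992216, cos(α−β) = -0.994881, d² = 111.025288. Work in radians in the unit-radius frame; every candidate has L = ρ·(t + p + q).
LSL: p² = 2 + d² − 2cos(α−β) + 2d(sin α − sin β) = 111.892960; p = √p² = 10.577947; φ = atan2(cos β − cos α, d + sin α − sin β) = 0.189441 rad; t = (φ − α) mod 2π = 3.307410 rad, q = (β − φ) mod 2π = 6.218597 rad → L = 3.34·(3.307410 + 10.577947 + 6.218597) = 3.34·20.103954 = 67.147206 m
RSR: p² = 2 + d² − 2cos(α−β) + 2d(sin β − sin α) = 118.137138; p = √p² = 10.869091; φ = atan2(cos α − cos β, d − sin α + sin β) = -0.184308 rad; t = (α − φ) mod 2π = 3.349525 rad, q = (φ − β) mod 2π = 5.974024 rad → L = 3.34·(3.349525 + 10.869091 + 5.974024) = 3.34·20.192640 = 67.443417 m
LSR: p² = d² − 2 + 2cos(α−β) + 2d(sin α + sin β) = 109.162015; p = √p² = 10.448063; φ = atan2(−cos α − cos β, d + sin α + sin β) − atan2(−2, p) = 0.189841 rad; t = (φ − α) mod 2π = 3.307809 rad, q = (φ − β) mod 2π = 0.064987 rad → L = 3.34·(3.307809 + 10.448063 + 0.064987) = 3.34·13.820859 = 46.161670 m
RSL: p² = d² − 2 + 2cos(α−β) − 2d(sin α + sin β) = 104.909038; p = √p² = 10.242511; φ = atan2(cos α + cos β, d − sin α − sin β) − atan2(2, p) = -0.193557 rad; t = (α − φ) mod 2π = 3.358774 rad, q = (β − φ) mod 2π = 0.318411 rad → L = 3.34·(3.358774 + 10.242511 + 0.318411) = 3.34·13.919696 = 46.491784 m
RLR: c = (6 − d² + 2cos(α−β) + 2d(sin α − sin β))/8 = -13.767142, |c| > 1 → infeasible
LRL: c = (6 − d² + 2cos(α−β) − 2d(sin α − sin β))/8 = -12.986620, |c| > 1 → infeasible
Shortest: LSR with L = 46.161670 m ≈ 46.1617 m

46.1617 m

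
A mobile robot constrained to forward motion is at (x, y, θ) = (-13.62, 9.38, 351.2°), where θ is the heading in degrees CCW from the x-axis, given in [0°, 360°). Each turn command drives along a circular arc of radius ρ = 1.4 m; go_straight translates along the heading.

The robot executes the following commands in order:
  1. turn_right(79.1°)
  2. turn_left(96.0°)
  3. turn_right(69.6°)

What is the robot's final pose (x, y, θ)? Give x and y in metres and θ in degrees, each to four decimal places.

(-9.4112, 5.9950, 298.5000°)

set_pose: (x, y, θ) = (-13.6200, 9.3800, 351.2000°), ρ = 1.4
turn_right(79.1°): centre at ρ to the right, rotate −79.1° → (-12.4351, 8.0478, 272.1000°)
turn_left(96.0°): centre at ρ to the left, rotate +96.0° → (-10.8388, 6.7130, 368.1000° ≡ 8.1000°)
turn_right(69.6°): centre at ρ to the right, rotate −69.6° → (-9.4112, 5.9950, -61.5000° ≡ 298.5000°)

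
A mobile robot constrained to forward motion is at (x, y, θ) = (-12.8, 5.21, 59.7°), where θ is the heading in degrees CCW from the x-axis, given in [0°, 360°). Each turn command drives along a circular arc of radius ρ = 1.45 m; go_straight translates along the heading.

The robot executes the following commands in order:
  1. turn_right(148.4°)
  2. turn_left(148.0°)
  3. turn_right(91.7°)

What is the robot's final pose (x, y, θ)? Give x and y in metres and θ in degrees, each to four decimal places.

set_pose: (x, y, θ) = (-12.8000, 5.2100, 59.7000°), ρ = 1.45
turn_right(148.4°): centre at ρ to the right, rotate −148.4° → (-10.0984, 4.5113, -88.7000° ≡ 271.3000°)
turn_left(148.0°): centre at ρ to the left, rotate +148.0° → (-7.4020, 3.8039, 419.3000° ≡ 59.3000°)
turn_right(91.7°): centre at ρ to the right, rotate −91.7° → (-5.3783, 4.2879, -32.4000° ≡ 327.6000°)

(-5.3783, 4.2879, 327.6000°)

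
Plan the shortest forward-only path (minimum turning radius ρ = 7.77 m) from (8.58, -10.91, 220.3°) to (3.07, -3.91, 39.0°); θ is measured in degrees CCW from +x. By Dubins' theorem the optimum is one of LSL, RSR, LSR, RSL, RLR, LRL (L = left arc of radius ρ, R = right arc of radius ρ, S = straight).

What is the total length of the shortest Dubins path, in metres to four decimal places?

44.9211 m

Let ψ = atan2(Δy, Δx) = atan2(7.00, -5.51) = 128.2078° be the start→goal bearing.
Normalize: d = |goal − start| / ρ = 8.908429/7.77 = 1.146516, α = (θ_start − ψ) mod 360° = 92.0922° = 1.607312 rad, β = (θ_goal − ψ) mod 360° = 270.7922° = 4.726215 rad.
Common terms: sin α = 0.999333, cos α = -0.036508, sin β = -0.999904, cos β = 0.013826, cos(α−β) = -0.999743, d² = 1.314499. Work in radians in the unit-radius frame; every candidate has L = ρ·(t + p + q).
LSL: p² = 2 + d² − 2cos(α−β) + 2d(sin α − sin β) = 9.898300; p = √p² = 3.146156; φ = atan2(cos β − cos α, d + sin α − sin β) = 0.015999 rad; t = (φ − α) mod 2π = 4.691872 rad, q = (β − φ) mod 2π = 4.710216 rad → L = 7.77·(4.691872 + 3.146156 + 4.710216) = 7.77·12.548245 = 97.499864 m
RSR: p² = 2 + d² − 2cos(α−β) + 2d(sin β − sin α) = 0.729668; p = √p² = 0.854206; φ = atan2(cos α − cos β, d − sin α + sin β) = -3.082634 rad; t = (α − φ) mod 2π = 4.689946 rad, q = (φ − β) mod 2π = 4.757521 rad → L = 7.77·(4.689946 + 0.854206 + 4.757521) = 7.77·10.301673 = 80.044002 m
LSR: p² = d² − 2 + 2cos(α−β) + 2d(sin α + sin β) = -2.686296 < 0 → infeasible
RSL: p² = d² − 2 + 2cos(α−β) − 2d(sin α + sin β) = -2.683677 < 0 → infeasible
RLR: c = (6 − d² + 2cos(α−β) + 2d(sin α − sin β))/8 = 0.908791; p = 2π − arccos c = 5.852767 rad; φ = atan2(cos α − cos β, d − sin α + sin β) = -3.082634 rad; t = (α − φ + p/2) mod 2π = 1.333144 rad, q = (α − β − t + p) mod 2π = 1.400720 rad → L = 7.77·(1.333144 + 5.852767 + 1.400720) = 7.77·8.586632 = 66.718127 m
LRL: c = (6 − d² + 2cos(α−β) − 2d(sin α − sin β))/8 = -0.237287; p = 2π − arccos c = 4.472816 rad; φ = atan2(cos β − cos α, d + sin α − sin β) = 0.015999 rad; t = (φ − α + p/2) mod 2π = 0.645095 rad, q = (β − α − t + p) mod 2π = 0.663439 rad → L = 7.77·(0.645095 + 4.472816 + 0.663439) = 7.77·5.781351 = 44.921096 m
Shortest: LRL with L = 44.921096 m ≈ 44.9211 m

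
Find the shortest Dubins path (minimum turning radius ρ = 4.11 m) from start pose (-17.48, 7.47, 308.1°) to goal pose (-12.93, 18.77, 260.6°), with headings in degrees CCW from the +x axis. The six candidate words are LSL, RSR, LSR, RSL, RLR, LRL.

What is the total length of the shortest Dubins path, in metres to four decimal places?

Let ψ = atan2(Δy, Δx) = atan2(11.30, 4.55) = 68.0676° be the start→goal bearing.
Normalize: d = |goal − start| / ρ = 12.181646/4.11 = 2.963904, α = (θ_start − ψ) mod 360° = 240.0324° = 4.189356 rad, β = (θ_goal − ψ) mod 360° = 192.5324° = 3.360325 rad.
Common terms: sin α = -0.866308, cos α = -0.499510, sin β = -0.216992, cos β = -0.976173, cos(α−β) = 0.675590, d² = 8.784728. Work in radians in the unit-radius frame; every candidate has L = ρ·(t + p + q).
LSL: p² = 2 + d² − 2cos(α−β) + 2d(sin α − sin β) = 5.584526; p = √p² = 2.363160; φ = atan2(cos β − cos α, d + sin α − sin β) = -0.203099 rad; t = (φ − α) mod 2π = 1.890730 rad, q = (β − φ) mod 2π = 3.563424 rad → L = 4.11·(1.890730 + 2.363160 + 3.563424) = 4.11·7.817314 = 32.129161 m
RSR: p² = 2 + d² − 2cos(α−β) + 2d(sin β − sin α) = 13.282569; p = √p² = 3.644526; φ = atan2(cos α − cos β, d − sin α + sin β) = 0.131165 rad; t = (α − φ) mod 2π = 4.058191 rad, q = (φ − β) mod 2π = 3.054025 rad → L = 4.11·(4.058191 + 3.644526 + 3.054025) = 4.11·10.756743 = 44.210212 m
LSR: p² = d² − 2 + 2cos(α−β) + 2d(sin α + sin β) = 1.714312; p = √p² = 1.309317; φ = atan2(−cos α − cos β, d + sin α + sin β) − atan2(−2, p) = 1.656486 rad; t = (φ − α) mod 2π = 3.750315 rad, q = (φ − β) mod 2π = 4.579347 rad → L = 4.11·(3.750315 + 1.309317 + 4.579347) = 4.11·9.638980 = 39.616206 m
RSL: p² = d² − 2 + 2cos(α−β) − 2d(sin α + sin β) = 14.557504; p = √p² = 3.815430; φ = atan2(cos α + cos β, d − sin α − sin β) − atan2(2, p) = -0.832447 rad; t = (α − φ) mod 2π = 5.021803 rad, q = (β − φ) mod 2π = 4.192772 rad → L = 4.11·(5.021803 + 3.815430 + 4.192772) = 4.11·13.030005 = 53.553322 m
RLR: c = (6 − d² + 2cos(α−β) + 2d(sin α − sin β))/8 = -0.660321; p = 2π − arccos c = 3.991143 rad; φ = atan2(cos α − cos β, d − sin α + sin β) = 0.131165 rad; t = (α − φ + p/2) mod 2π = 6.053763 rad, q = (α − β − t + p) mod 2π = 5.049597 rad → L = 4.11·(6.053763 + 3.991143 + 5.049597) = 4.11·15.094502 = 62.038403 m
LRL: c = (6 − d² + 2cos(α−β) − 2d(sin α − sin β))/8 = 0.301934; p = 2π − arccos c = 5.019110 rad; φ = atan2(cos β − cos α, d + sin α − sin β) = -0.203099 rad; t = (φ − α + p/2) mod 2π = 4.400285 rad, q = (β − α − t + p) mod 2π = 6.072979 rad → L = 4.11·(4.400285 + 5.019110 + 6.072979) = 4.11·15.492374 = 63.673657 m
Shortest: LSL with L = 32.129161 m ≈ 32.1292 m

32.1292 m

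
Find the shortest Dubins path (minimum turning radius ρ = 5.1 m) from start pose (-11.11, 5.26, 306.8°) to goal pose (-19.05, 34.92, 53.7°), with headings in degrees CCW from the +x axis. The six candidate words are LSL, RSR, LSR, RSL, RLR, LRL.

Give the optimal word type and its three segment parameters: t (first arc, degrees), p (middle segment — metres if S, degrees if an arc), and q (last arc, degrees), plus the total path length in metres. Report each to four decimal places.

LSR: t = 185.9527°, p = 22.6907 m, q = 79.0527°, L = 46.2793 m

Let ψ = atan2(Δy, Δx) = atan2(29.66, -7.94) = 104.9867° be the start→goal bearing.
Normalize: d = |goal − start| / ρ = 30.704384/5.1 = 6.020467, α = (θ_start − ψ) mod 360° = 201.8133° = 3.522306 rad, β = (θ_goal − ψ) mod 360° = 308.7133° = 5.388063 rad.
Common terms: sin α = -0.371583, cos α = -0.928400, sin β = -0.780285, cos β = 0.625424, cos(α−β) = -0.290702, d² = 36.246028. Work in radians in the unit-radius frame; every candidate has L = ρ·(t + p + q).
LSL: p² = 2 + d² − 2cos(α−β) + 2d(sin α − sin β) = 43.748589; p = √p² = 6.614272; φ = atan2(cos β − cos α, d + sin α − sin β) = 0.237136 rad; t = (φ − α) mod 2π = 2.998015 rad, q = (β − φ) mod 2π = 5.150927 rad → L = 5.1·(2.998015 + 6.614272 + 5.150927) = 5.1·14.763214 = 75.292391 m
RSR: p² = 2 + d² − 2cos(α−β) + 2d(sin β − sin α) = 33.906277; p = √p² = 5.822910; φ = atan2(cos α − cos β, d − sin α + sin β) = -0.270119 rad; t = (α − φ) mod 2π = 3.792426 rad, q = (φ − β) mod 2π = 0.625003 rad → L = 5.1·(3.792426 + 5.822910 + 0.625003) = 5.1·10.240338 = 52.225724 m
LSR: p² = d² − 2 + 2cos(α−β) + 2d(sin α + sin β) = 19.795050; p = √p² = 4.449163; φ = atan2(−cos α − cos β, d + sin α + sin β) − atan2(−2, p) = 0.484607 rad; t = (φ − α) mod 2π = 3.245486 rad, q = (φ − β) mod 2π = 1.379729 rad → L = 5.1·(3.245486 + 4.449163 + 1.379729) = 5.1·9.074379 = 46.279331 m
RSL: p² = d² − 2 + 2cos(α−β) − 2d(sin α + sin β) = 47.534198; p = √p² = 6.894505; φ = atan2(cos α + cos β, d − sin α − sin β) − atan2(2, p) = -0.324554 rad; t = (α − φ) mod 2π = 3.846860 rad, q = (β − φ) mod 2π = 5.712617 rad → L = 5.1·(3.846860 + 6.894505 + 5.712617) = 5.1·16.453983 = 83.915312 m
RLR: c = (6 − d² + 2cos(α−β) + 2d(sin α − sin β))/8 = -3.238285, |c| > 1 → infeasible
LRL: c = (6 − d² + 2cos(α−β) − 2d(sin α − sin β))/8 = -4.468574, |c| > 1 → infeasible
Shortest: LSR with L = 46.279331 m ≈ 46.2793 m
Convert LSR to answer units (arcs ×180/π): t = 3.245486·180/π = 185.9527°, p = ρ·p = 5.1·4.449163 = 22.6907 m, q = 1.379729·180/π = 79.0527°, L = 46.2793 m.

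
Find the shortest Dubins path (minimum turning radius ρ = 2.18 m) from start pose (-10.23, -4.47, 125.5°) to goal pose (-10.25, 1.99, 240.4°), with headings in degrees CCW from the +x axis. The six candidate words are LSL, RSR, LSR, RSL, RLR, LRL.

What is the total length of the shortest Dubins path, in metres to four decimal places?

Let ψ = atan2(Δy, Δx) = atan2(6.46, -0.02) = 90.1774° be the start→goal bearing.
Normalize: d = |goal − start| / ρ = 6.460031/2.18 = 2.963317, α = (θ_start − ψ) mod 360° = 35.3226° = 0.616496 rad, β = (θ_goal − ψ) mod 360° = 150.2226° = 2.621879 rad.
Common terms: sin α = 0.578180, cos α = 0.815909, sin β = 0.496631, cos β = -0.867962, cos(α−β) = -0.421036, d² = 8.781247. Work in radians in the unit-radius frame; every candidate has L = ρ·(t + p + q).
LSL: p² = 2 + d² − 2cos(α−β) + 2d(sin α − sin β) = 12.106626; p = √p² = 3.479458; φ = atan2(cos β − cos α, d + sin α − sin β) = -0.505159 rad; t = (φ − α) mod 2π = 5.161531 rad, q = (β − φ) mod 2π = 3.127038 rad → L = 2.18·(5.161531 + 3.479458 + 3.127038) = 2.18·11.768026 = 25.654297 m
RSR: p² = 2 + d² − 2cos(α−β) + 2d(sin β − sin α) = 11.140012; p = √p² = 3.337666; φ = atan2(cos α − cos β, d − sin α + sin β) = 0.528809 rad; t = (α − φ) mod 2π = 0.087687 rad, q = (φ − β) mod 2π = 4.190115 rad → L = 2.18·(0.087687 + 3.337666 + 4.190115) = 2.18·7.615468 = 16.601720 m
LSR: p² = d² − 2 + 2cos(α−β) + 2d(sin α + sin β) = 12.309188; p = √p² = 3.508445; φ = atan2(−cos α − cos β, d + sin α + sin β) − atan2(−2, p) = 0.530998 rad; t = (φ − α) mod 2π = 6.197687 rad, q = (φ − β) mod 2π = 4.192304 rad → L = 2.18·(6.197687 + 3.508445 + 4.192304) = 2.18·13.898437 = 30.298592 m
RSL: p² = d² − 2 + 2cos(α−β) − 2d(sin α + sin β) = -0.430836 < 0 → infeasible
RLR: c = (6 − d² + 2cos(α−β) + 2d(sin α − sin β))/8 = -0.392502; p = 2π − arccos c = 4.309039 rad; φ = atan2(cos α − cos β, d − sin α + sin β) = 0.528809 rad; t = (α − φ + p/2) mod 2π = 2.242206 rad, q = (α − β − t + p) mod 2π = 0.061450 rad → L = 2.18·(2.242206 + 4.309039 + 0.061450) = 2.18·6.612695 = 14.415675 m
LRL: c = (6 − d² + 2cos(α−β) − 2d(sin α − sin β))/8 = -0.513328; p = 2π − arccos c = 4.173330 rad; φ = atan2(cos β − cos α, d + sin α − sin β) = -0.505159 rad; t = (φ − α + p/2) mod 2π = 0.965011 rad, q = (β − α − t + p) mod 2π = 5.213703 rad → L = 2.18·(0.965011 + 4.173330 + 5.213703) = 2.18·10.352044 = 22.567457 m
Shortest: RLR with L = 14.415675 m ≈ 14.4157 m

14.4157 m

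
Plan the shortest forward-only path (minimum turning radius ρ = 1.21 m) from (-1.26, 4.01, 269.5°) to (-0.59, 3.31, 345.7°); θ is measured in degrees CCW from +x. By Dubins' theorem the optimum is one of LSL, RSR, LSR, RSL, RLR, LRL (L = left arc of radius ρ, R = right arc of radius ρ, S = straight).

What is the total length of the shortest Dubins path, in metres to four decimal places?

8.6709 m

Let ψ = atan2(Δy, Δx) = atan2(-0.70, 0.67) = -46.2545° be the start→goal bearing.
Normalize: d = |goal − start| / ρ = 0.968969/1.21 = 0.800800, α = (θ_start − ψ) mod 360° = 315.7545° = 5.510955 rad, β = (θ_goal − ψ) mod 360° = 31.9545° = 0.557710 rad.
Common terms: sin α = -0.697735, cos α = 0.716356, sin β = 0.529245, cos β = 0.848469, cos(α−β) = 0.238533, d² = 0.641281. Work in radians in the unit-radius frame; every candidate has L = ρ·(t + p + q).
LSL: p² = 2 + d² − 2cos(α−β) + 2d(sin α − sin β) = 0.199083; p = √p² = 0.446187; φ = atan2(cos β − cos α, d + sin α − sin β) = 2.840993 rad; t = (φ − α) mod 2π = 3.613223 rad, q = (β − φ) mod 2π = 3.999903 rad → L = 1.21·(3.613223 + 0.446187 + 3.999903) = 1.21·8.059313 = 9.751769 m
RSR: p² = 2 + d² − 2cos(α−β) + 2d(sin β − sin α) = 4.129346; p = √p² = 2.032079; φ = atan2(cos α − cos β, d − sin α + sin β) = -0.065060 rad; t = (α − φ) mod 2π = 5.576014 rad, q = (φ − β) mod 2π = 5.660415 rad → L = 1.21·(5.576014 + 2.032079 + 5.660415) = 1.21·13.268509 = 16.054896 m
LSR: p² = d² − 2 + 2cos(α−β) + 2d(sin α + sin β) = -1.151505 < 0 → infeasible
RSL: p² = d² − 2 + 2cos(α−β) − 2d(sin α + sin β) = -0.611798 < 0 → infeasible
RLR: c = (6 − d² + 2cos(α−β) + 2d(sin α − sin β))/8 = 0.483832; p = 2π − arccos c = 5.217417 rad; φ = atan2(cos α − cos β, d − sin α + sin β) = -0.065060 rad; t = (α − φ + p/2) mod 2π = 1.901537 rad, q = (α − β − t + p) mod 2π = 1.985938 rad → L = 1.21·(1.901537 + 5.217417 + 1.985938) = 1.21·9.104893 = 11.016920 m
LRL: c = (6 − d² + 2cos(α−β) − 2d(sin α − sin β))/8 = 0.975115; p = 2π − arccos c = 6.059627 rad; φ = atan2(cos β − cos α, d + sin α − sin β) = 2.840993 rad; t = (φ − α + p/2) mod 2π = 0.359851 rad, q = (β − α − t + p) mod 2π = 0.746531 rad → L = 1.21·(0.359851 + 6.059627 + 0.746531) = 1.21·7.166009 = 8.670871 m
Shortest: LRL with L = 8.670871 m ≈ 8.6709 m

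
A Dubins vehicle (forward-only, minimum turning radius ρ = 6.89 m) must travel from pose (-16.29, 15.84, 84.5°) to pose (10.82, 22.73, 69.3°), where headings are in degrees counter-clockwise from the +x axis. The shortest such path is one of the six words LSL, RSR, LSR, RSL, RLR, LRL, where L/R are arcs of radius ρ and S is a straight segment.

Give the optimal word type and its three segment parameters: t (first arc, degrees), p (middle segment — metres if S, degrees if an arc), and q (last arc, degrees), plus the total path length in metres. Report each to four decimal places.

RSL: t = 102.5941°, p = 10.0224 m, q = 87.3941°, L = 32.8691 m

Let ψ = atan2(Δy, Δx) = atan2(6.89, 27.11) = 14.2598° be the start→goal bearing.
Normalize: d = |goal − start| / ρ = 27.971847/6.89 = 4.059775, α = (θ_start − ψ) mod 360° = 70.2402° = 1.225923 rad, β = (θ_goal − ψ) mod 360° = 55.0402° = 0.960633 rad.
Common terms: sin α = 0.941118, cos α = 0.338078, sin β = 0.819554, cos β = 0.573002, cos(α−β) = 0.965016, d² = 16.481769. Work in radians in the unit-radius frame; every candidate has L = ρ·(t + p + q).
LSL: p² = 2 + d² − 2cos(α−β) + 2d(sin α − sin β) = 17.538781; p = √p² = 4.187933; φ = atan2(cos β − cos α, d + sin α − sin β) = 0.056125 rad; t = (φ − α) mod 2π = 5.113387 rad, q = (β − φ) mod 2π = 0.904508 rad → L = 6.89·(5.113387 + 4.187933 + 0.904508) = 6.89·10.205828 = 70.318155 m
RSR: p² = 2 + d² − 2cos(α−β) + 2d(sin β − sin α) = 15.564692; p = √p² = 3.945211; φ = atan2(cos α − cos β, d − sin α + sin β) = -0.059582 rad; t = (α − φ) mod 2π = 1.285505 rad, q = (φ − β) mod 2π = 5.262971 rad → L = 6.89·(1.285505 + 3.945211 + 5.262971) = 6.89·10.493687 = 72.301501 m
LSR: p² = d² − 2 + 2cos(α−β) + 2d(sin α + sin β) = 30.707669; p = √p² = 5.541450; φ = atan2(−cos α − cos β, d + sin α + sin β) − atan2(−2, p) = 0.191096 rad; t = (φ − α) mod 2π = 5.248358 rad, q = (φ − β) mod 2π = 5.513648 rad → L = 6.89·(5.248358 + 5.541450 + 5.513648) = 6.89·16.303457 = 112.330817 m
RSL: p² = d² − 2 + 2cos(α−β) − 2d(sin α + sin β) = 2.115936; p = √p² = 1.454626; φ = atan2(cos α + cos β, d − sin α − sin β) − atan2(2, p) = -0.564682 rad; t = (α − φ) mod 2π = 1.790604 rad, q = (β − φ) mod 2π = 1.525314 rad → L = 6.89·(1.790604 + 1.454626 + 1.525314) = 6.89·4.770545 = 32.869052 m
RLR: c = (6 − d² + 2cos(α−β) + 2d(sin α − sin β))/8 = -0.945586; p = 2π − arccos c = 3.472997 rad; φ = atan2(cos α − cos β, d − sin α + sin β) = -0.059582 rad; t = (α − φ + p/2) mod 2π = 3.022003 rad, q = (α − β − t + p) mod 2π = 0.716284 rad → L = 6.89·(3.022003 + 3.472997 + 0.716284) = 6.89·7.211283 = 49.685741 m
LRL: c = (6 − d² + 2cos(α−β) − 2d(sin α − sin β))/8 = -1.192348, |c| > 1 → infeasible
Shortest: RSL with L = 32.869052 m ≈ 32.8691 m
Convert RSL to answer units (arcs ×180/π): t = 1.790604·180/π = 102.5941°, p = ρ·p = 6.89·1.454626 = 10.0224 m, q = 1.525314·180/π = 87.3941°, L = 32.8691 m.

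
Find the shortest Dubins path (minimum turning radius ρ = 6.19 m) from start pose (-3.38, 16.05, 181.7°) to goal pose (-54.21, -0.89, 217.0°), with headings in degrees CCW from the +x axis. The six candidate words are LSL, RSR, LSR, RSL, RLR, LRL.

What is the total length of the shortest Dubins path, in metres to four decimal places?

Let ψ = atan2(Δy, Δx) = atan2(-16.94, -50.83) = -161.5684° be the start→goal bearing.
Normalize: d = |goal − start| / ρ = 53.578470/6.19 = 8.655650, α = (θ_start − ψ) mod 360° = 343.2684° = 5.991164 rad, β = (θ_goal − ψ) mod 360° = 18.5684° = 0.324080 rad.
Common terms: sin α = -0.287888, cos α = 0.957664, sin β = 0.318437, cos β = 0.947944, cos(α−β) = 0.816138, d² = 74.920269. Work in radians in the unit-radius frame; every candidate has L = ρ·(t + p + q).
LSL: p² = 2 + d² − 2cos(α−β) + 2d(sin α − sin β) = 64.791715; p = √p² = 8.049330; φ = atan2(cos β − cos α, d + sin α − sin β) = -0.001208 rad; t = (φ − α) mod 2π = 0.290813 rad, q = (β − φ) mod 2π = 0.325288 rad → L = 6.19·(0.290813 + 8.049330 + 0.325288) = 6.19·8.665431 = 53.639020 m
RSR: p² = 2 + d² − 2cos(α−β) + 2d(sin β − sin α) = 85.784271; p = √p² = 9.261980; φ = atan2(cos α − cos β, d − sin α + sin β) = 0.001049 rad; t = (α − φ) mod 2π = 5.990115 rad, q = (φ − β) mod 2π = 5.960154 rad → L = 6.19·(5.990115 + 9.261980 + 5.960154) = 6.19·21.212249 = 131.303823 m
LSR: p² = d² − 2 + 2cos(α−β) + 2d(sin α + sin β) = 75.081385; p = √p² = 8.664952; φ = atan2(−cos α − cos β, d + sin α + sin β) − atan2(−2, p) = 0.010880 rad; t = (φ − α) mod 2π = 0.302901 rad, q = (φ − β) mod 2π = 5.969985 rad → L = 6.19·(0.302901 + 8.664952 + 5.969985) = 6.19·14.937838 = 92.465215 m
RSL: p² = d² − 2 + 2cos(α−β) − 2d(sin α + sin β) = 74.023703; p = √p² = 8.603703; φ = atan2(cos α + cos β, d − sin α − sin β) − atan2(2, p) = -0.010957 rad; t = (α − φ) mod 2π = 6.002122 rad, q = (β − φ) mod 2π = 0.335038 rad → L = 6.19·(6.002122 + 8.603703 + 0.335038) = 6.19·14.940862 = 92.483937 m
RLR: c = (6 − d² + 2cos(α−β) + 2d(sin α − sin β))/8 = -9.723034, |c| > 1 → infeasible
LRL: c = (6 − d² + 2cos(α−β) − 2d(sin α − sin β))/8 = -7.098964, |c| > 1 → infeasible
Shortest: LSL with L = 53.639020 m ≈ 53.6390 m

53.6390 m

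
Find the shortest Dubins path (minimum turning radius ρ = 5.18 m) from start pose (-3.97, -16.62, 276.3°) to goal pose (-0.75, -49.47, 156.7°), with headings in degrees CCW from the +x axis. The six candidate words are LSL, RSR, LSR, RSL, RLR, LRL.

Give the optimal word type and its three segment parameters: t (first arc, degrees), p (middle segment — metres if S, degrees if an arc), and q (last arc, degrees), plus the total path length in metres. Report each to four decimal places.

LSR: t = 15.1305°, p = 26.7232 m, q = 134.7305°, L = 40.2719 m

Let ψ = atan2(Δy, Δx) = atan2(-32.85, 3.22) = -84.4017° be the start→goal bearing.
Normalize: d = |goal − start| / ρ = 33.007437/5.18 = 6.372092, α = (θ_start − ψ) mod 360° = 0.7017° = 0.012247 rad, β = (θ_goal − ψ) mod 360° = 241.1017° = 4.208018 rad.
Common terms: sin α = 0.012246, cos α = 0.999925, sin β = -0.875479, cos β = -0.483257, cos(α−β) = -0.493942, d² = 40.603558. Work in radians in the unit-radius frame; every candidate has L = ρ·(t + p + q).
LSL: p² = 2 + d² − 2cos(α−β) + 2d(sin α − sin β) = 54.904771; p = √p² = 7.409775; φ = atan2(cos β − cos α, d + sin α − sin β) = -0.201527 rad; t = (φ − α) mod 2π = 6.069412 rad, q = (β − φ) mod 2π = 4.409545 rad → L = 5.18·(6.069412 + 7.409775 + 4.409545) = 5.18·17.888732 = 92.663633 m
RSR: p² = 2 + d² − 2cos(α−β) + 2d(sin β − sin α) = 32.278111; p = √p² = 5.681383; φ = atan2(cos α − cos β, d − sin α + sin β) = 0.264120 rad; t = (α − φ) mod 2π = 6.031312 rad, q = (φ − β) mod 2π = 2.339287 rad → L = 5.18·(6.031312 + 5.681383 + 2.339287) = 5.18·14.051982 = 72.789267 m
LSR: p² = d² − 2 + 2cos(α−β) + 2d(sin α + sin β) = 26.614481; p = √p² = 5.158922; φ = atan2(−cos α − cos β, d + sin α + sin β) − atan2(−2, p) = 0.276324 rad; t = (φ − α) mod 2π = 0.264077 rad, q = (φ − β) mod 2π = 2.351491 rad → L = 5.18·(0.264077 + 5.158922 + 2.351491) = 5.18·7.774491 = 40.271863 m
RSL: p² = d² − 2 + 2cos(α−β) − 2d(sin α + sin β) = 48.616867; p = √p² = 6.972580; φ = atan2(cos α + cos β, d − sin α − sin β) − atan2(2, p) = -0.208050 rad; t = (α − φ) mod 2π = 0.220297 rad, q = (β − φ) mod 2π = 4.416068 rad → L = 5.18·(0.220297 + 6.972580 + 4.416068) = 5.18·11.608944 = 60.134332 m
RLR: c = (6 − d² + 2cos(α−β) + 2d(sin α − sin β))/8 = -3.034764, |c| > 1 → infeasible
LRL: c = (6 − d² + 2cos(α−β) − 2d(sin α − sin β))/8 = -5.863096, |c| > 1 → infeasible
Shortest: LSR with L = 40.271863 m ≈ 40.2719 m
Convert LSR to answer units (arcs ×180/π): t = 0.264077·180/π = 15.1305°, p = ρ·p = 5.18·5.158922 = 26.7232 m, q = 2.351491·180/π = 134.7305°, L = 40.2719 m.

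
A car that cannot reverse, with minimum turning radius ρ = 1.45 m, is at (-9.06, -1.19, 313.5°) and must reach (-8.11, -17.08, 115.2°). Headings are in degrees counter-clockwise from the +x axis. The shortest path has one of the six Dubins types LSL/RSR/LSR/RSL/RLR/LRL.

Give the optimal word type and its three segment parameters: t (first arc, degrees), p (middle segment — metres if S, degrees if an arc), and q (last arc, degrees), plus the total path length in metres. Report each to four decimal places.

Let ψ = atan2(Δy, Δx) = atan2(-15.89, 0.95) = -86.5786° be the start→goal bearing.
Normalize: d = |goal − start| / ρ = 15.918373/1.45 = 10.978188, α = (θ_start − ψ) mod 360° = 40.0786° = 0.699503 rad, β = (θ_goal − ψ) mod 360° = 201.7786° = 3.521701 rad.
Common terms: sin α = 0.643838, cos α = 0.765162, sin β = -0.371021, cos β = -0.928625, cos(α−β) = -0.949425, d² = 120.520618. Work in radians in the unit-radius frame; every candidate has L = ρ·(t + p + q).
LSL: p² = 2 + d² − 2cos(α−β) + 2d(sin α − sin β) = 146.702084; p = √p² = 12.112064; φ = atan2(cos β − cos α, d + sin α − sin β) = -0.140303 rad; t = (φ − α) mod 2π = 5.443379 rad, q = (β − φ) mod 2π = 3.662003 rad → L = 1.45·(5.443379 + 12.112064 + 3.662003) = 1.45·21.217446 = 30.765297 m
RSR: p² = 2 + d² − 2cos(α−β) + 2d(sin β − sin α) = 102.136854; p = √p² = 10.106278; φ = atan2(cos α − cos β, d − sin α + sin β) = 0.168392 rad; t = (α − φ) mod 2π = 0.531111 rad, q = (φ − β) mod 2π = 2.929877 rad → L = 1.45·(0.531111 + 10.106278 + 2.929877) = 1.45·13.567266 = 19.672536 m
LSR: p² = d² − 2 + 2cos(α−β) + 2d(sin α + sin β) = 122.611838; p = √p² = 11.073023; φ = atan2(−cos α − cos β, d + sin α + sin β) − atan2(−2, p) = 0.193220 rad; t = (φ − α) mod 2π = 5.776902 rad, q = (φ − β) mod 2π = 2.954705 rad → L = 1.45·(5.776902 + 11.073023 + 2.954705) = 1.45·19.804630 = 28.716714 m
RSL: p² = d² − 2 + 2cos(α−β) − 2d(sin α + sin β) = 110.631697; p = √p² = 10.518160; φ = atan2(cos α + cos β, d − sin α − sin β) − atan2(2, p) = -0.203172 rad; t = (α − φ) mod 2π = 0.902675 rad, q = (β − φ) mod 2π = 3.724873 rad → L = 1.45·(0.902675 + 10.518160 + 3.724873) = 1.45·15.145709 = 21.961277 m
RLR: c = (6 − d² + 2cos(α−β) + 2d(sin α − sin β))/8 = -11.767107, |c| > 1 → infeasible
LRL: c = (6 − d² + 2cos(α−β) − 2d(sin α − sin β))/8 = -17.337761, |c| > 1 → infeasible
Shortest: RSR with L = 19.672536 m ≈ 19.6725 m
Convert RSR to answer units (arcs ×180/π): t = 0.531111·180/π = 30.4304°, p = ρ·p = 1.45·10.106278 = 14.6541 m, q = 2.929877·180/π = 167.8696°, L = 19.6725 m.

RSR: t = 30.4304°, p = 14.6541 m, q = 167.8696°, L = 19.6725 m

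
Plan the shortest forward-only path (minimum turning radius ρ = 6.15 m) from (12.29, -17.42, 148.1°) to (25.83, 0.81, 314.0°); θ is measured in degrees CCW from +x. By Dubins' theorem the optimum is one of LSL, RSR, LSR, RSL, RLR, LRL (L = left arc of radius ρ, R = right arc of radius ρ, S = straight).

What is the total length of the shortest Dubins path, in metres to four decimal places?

31.3576 m

Let ψ = atan2(Δy, Δx) = atan2(18.23, 13.54) = 53.3976° be the start→goal bearing.
Normalize: d = |goal − start| / ρ = 22.708247/6.15 = 3.692398, α = (θ_start − ψ) mod 360° = 94.7024° = 1.652869 rad, β = (θ_goal − ψ) mod 360° = 260.6024° = 4.548371 rad.
Common terms: sin α = 0.996634, cos α = -0.081981, sin β = -0.986579, cos β = -0.163284, cos(α−β) = -0.969872, d² = 13.633803. Work in radians in the unit-radius frame; every candidate has L = ρ·(t + p + q).
LSL: p² = 2 + d² − 2cos(α−β) + 2d(sin α − sin β) = 32.219170; p = √p² = 5.676193; φ = atan2(cos β − cos α, d + sin α − sin β) = -0.014324 rad; t = (φ − α) mod 2π = 4.615992 rad, q = (β − φ) mod 2π = 4.562695 rad → L = 6.15·(4.615992 + 5.676193 + 4.562695) = 6.15·14.854880 = 91.357511 m
RSR: p² = 2 + d² − 2cos(α−β) + 2d(sin β − sin α) = 2.927923; p = √p² = 1.711118; φ = atan2(cos α − cos β, d − sin α + sin β) = 0.047532 rad; t = (α − φ) mod 2π = 1.605337 rad, q = (φ − β) mod 2π = 1.782347 rad → L = 6.15·(1.605337 + 1.711118 + 1.782347) = 6.15·5.098802 = 31.357630 m
LSR: p² = d² − 2 + 2cos(α−β) + 2d(sin α + sin β) = 9.768311; p = √p² = 3.125430; φ = atan2(−cos α − cos β, d + sin α + sin β) − atan2(−2, p) = 0.635398 rad; t = (φ − α) mod 2π = 5.265714 rad, q = (φ − β) mod 2π = 2.370213 rad → L = 6.15·(5.265714 + 3.125430 + 2.370213) = 6.15·10.761356 = 66.182341 m
RSL: p² = d² − 2 + 2cos(α−β) − 2d(sin α + sin β) = 9.619806; p = √p² = 3.101581; φ = atan2(cos α + cos β, d − sin α − sin β) − atan2(2, p) = -0.639241 rad; t = (α − φ) mod 2π = 2.292111 rad, q = (β − φ) mod 2π = 5.187612 rad → L = 6.15·(2.292111 + 3.101581 + 5.187612) = 6.15·10.581304 = 65.075020 m
RLR: c = (6 − d² + 2cos(α−β) + 2d(sin α − sin β))/8 = 0.634010; p = 2π − arccos c = 5.399116 rad; φ = atan2(cos α − cos β, d − sin α + sin β) = 0.047532 rad; t = (α − φ + p/2) mod 2π = 4.304895 rad, q = (α − β − t + p) mod 2π = 4.481905 rad → L = 6.15·(4.304895 + 5.399116 + 4.481905) = 6.15·14.185916 = 87.243385 m
LRL: c = (6 − d² + 2cos(α−β) − 2d(sin α − sin β))/8 = -3.027396, |c| > 1 → infeasible
Shortest: RSR with L = 31.357630 m ≈ 31.3576 m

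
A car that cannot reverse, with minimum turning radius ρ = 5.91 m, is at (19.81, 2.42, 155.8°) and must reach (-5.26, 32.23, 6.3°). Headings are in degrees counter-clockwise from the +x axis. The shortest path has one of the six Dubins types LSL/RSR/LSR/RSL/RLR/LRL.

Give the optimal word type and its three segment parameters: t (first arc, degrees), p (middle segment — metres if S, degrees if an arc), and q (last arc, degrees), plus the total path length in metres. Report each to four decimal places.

RSR: t = 10.4384°, p = 32.6271 m, q = 139.0616°, L = 48.0478 m

Let ψ = atan2(Δy, Δx) = atan2(29.81, -25.07) = 130.0636° be the start→goal bearing.
Normalize: d = |goal − start| / ρ = 38.950494/5.91 = 6.590608, α = (θ_start − ψ) mod 360° = 25.7364° = 0.449185 rad, β = (θ_goal − ψ) mod 360° = 236.2364° = 4.123103 rad.
Common terms: sin α = 0.434231, cos α = 0.900801, sin β = -0.831338, cos β = -0.555768, cos(α−β) = -0.861629, d² = 43.436116. Work in radians in the unit-radius frame; every candidate has L = ρ·(t + p + q).
LSL: p² = 2 + d² − 2cos(α−β) + 2d(sin α − sin β) = 63.841116; p = √p² = 7.990064; φ = atan2(cos β − cos α, d + sin α − sin β) = -0.183323 rad; t = (φ − α) mod 2π = 5.650678 rad, q = (β − φ) mod 2π = 4.306426 rad → L = 5.91·(5.650678 + 7.990064 + 4.306426) = 5.91·17.947167 = 106.067757 m
RSR: p² = 2 + d² − 2cos(α−β) + 2d(sin β − sin α) = 30.477633; p = √p² = 5.520655; φ = atan2(cos α − cos β, d − sin α + sin β) = 0.267001 rad; t = (α − φ) mod 2π = 0.182184 rad, q = (φ − β) mod 2π = 2.427083 rad → L = 5.91·(0.182184 + 5.520655 + 2.427083) = 5.91·8.129922 = 48.047841 m
LSR: p² = d² − 2 + 2cos(α−β) + 2d(sin α + sin β) = 34.478514; p = √p² = 5.871841; φ = atan2(−cos α − cos β, d + sin α + sin β) − atan2(−2, p) = 0.272633 rad; t = (φ − α) mod 2π = 6.106633 rad, q = (φ − β) mod 2π = 2.432715 rad → L = 5.91·(6.106633 + 5.871841 + 2.432715) = 5.91·14.411189 = 85.170124 m
RSL: p² = d² − 2 + 2cos(α−β) − 2d(sin α + sin β) = 44.947201; p = √p² = 6.704267; φ = atan2(cos α + cos β, d − sin α − sin β) − atan2(2, p) = -0.240575 rad; t = (α − φ) mod 2π = 0.689760 rad, q = (β − φ) mod 2π = 4.363678 rad → L = 5.91·(0.689760 + 6.704267 + 4.363678) = 5.91·11.757706 = 69.488042 m
RLR: c = (6 − d² + 2cos(α−β) + 2d(sin α − sin β))/8 = -2.809704, |c| > 1 → infeasible
LRL: c = (6 − d² + 2cos(α−β) − 2d(sin α − sin β))/8 = -6.980139, |c| > 1 → infeasible
Shortest: RSR with L = 48.047841 m ≈ 48.0478 m
Convert RSR to answer units (arcs ×180/π): t = 0.182184·180/π = 10.4384°, p = ρ·p = 5.91·5.520655 = 32.6271 m, q = 2.427083·180/π = 139.0616°, L = 48.0478 m.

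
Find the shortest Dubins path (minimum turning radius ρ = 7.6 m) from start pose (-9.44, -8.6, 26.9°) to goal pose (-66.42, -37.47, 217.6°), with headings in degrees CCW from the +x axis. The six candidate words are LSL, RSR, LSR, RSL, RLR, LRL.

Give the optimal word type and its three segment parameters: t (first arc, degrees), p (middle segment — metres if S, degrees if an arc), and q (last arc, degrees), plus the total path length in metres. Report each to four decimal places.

Let ψ = atan2(Δy, Δx) = atan2(-28.87, -56.98) = -153.1301° be the start→goal bearing.
Normalize: d = |goal − start| / ρ = 63.876422/7.6 = 8.404792, α = (θ_start − ψ) mod 360° = 180.0301° = 3.142118 rad, β = (θ_goal − ψ) mod 360° = 10.7301° = 0.187275 rad.
Common terms: sin α = -0.000525, cos α = -1.000000, sin β = 0.186182, cos β = 0.982515, cos(α−β) = -0.982613, d² = 70.640535. Work in radians in the unit-radius frame; every candidate has L = ρ·(t + p + q).
LSL: p² = 2 + d² − 2cos(α−β) + 2d(sin α − sin β) = 71.467286; p = √p² = 8.453833; φ = atan2(cos β − cos α, d + sin α − sin β) = 0.236715 rad; t = (φ − α) mod 2π = 3.377783 rad, q = (β − φ) mod 2π = 6.233745 rad → L = 7.6·(3.377783 + 8.453833 + 6.233745) = 7.6·18.065361 = 137.296742 m
RSR: p² = 2 + d² − 2cos(α−β) + 2d(sin β − sin α) = 77.744235; p = √p² = 8.817269; φ = atan2(cos α − cos β, d − sin α + sin β) = -0.226784 rad; t = (α − φ) mod 2π = 3.368901 rad, q = (φ − β) mod 2π = 5.869127 rad → L = 7.6·(3.368901 + 8.817269 + 5.869127) = 7.6·18.055297 = 137.220256 m
LSR: p² = d² − 2 + 2cos(α−β) + 2d(sin α + sin β) = 69.796134; p = √p² = 8.354408; φ = atan2(−cos α − cos β, d + sin α + sin β) − atan2(−2, p) = 0.237008 rad; t = (φ − α) mod 2π = 3.378075 rad, q = (φ − β) mod 2π = 0.049733 rad → L = 7.6·(3.378075 + 8.354408 + 0.049733) = 7.6·11.782216 = 89.544843 m
RSL: p² = d² − 2 + 2cos(α−β) − 2d(sin α + sin β) = 63.554485; p = √p² = 7.972107; φ = atan2(cos α + cos β, d − sin α − sin β) − atan2(2, p) = -0.247929 rad; t = (α − φ) mod 2π = 3.390047 rad, q = (β − φ) mod 2π = 0.435204 rad → L = 7.6·(3.390047 + 7.972107 + 0.435204) = 7.6·11.797358 = 89.659918 m
RLR: c = (6 − d² + 2cos(α−β) + 2d(sin α − sin β))/8 = -8.718029, |c| > 1 → infeasible
LRL: c = (6 − d² + 2cos(α−β) − 2d(sin α − sin β))/8 = -7.933411, |c| > 1 → infeasible
Shortest: LSR with L = 89.544843 m ≈ 89.5448 m
Convert LSR to answer units (arcs ×180/π): t = 3.378075·180/π = 193.5495°, p = ρ·p = 7.6·8.354408 = 63.4935 m, q = 0.049733·180/π = 2.8495°, L = 89.5448 m.

LSR: t = 193.5495°, p = 63.4935 m, q = 2.8495°, L = 89.5448 m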